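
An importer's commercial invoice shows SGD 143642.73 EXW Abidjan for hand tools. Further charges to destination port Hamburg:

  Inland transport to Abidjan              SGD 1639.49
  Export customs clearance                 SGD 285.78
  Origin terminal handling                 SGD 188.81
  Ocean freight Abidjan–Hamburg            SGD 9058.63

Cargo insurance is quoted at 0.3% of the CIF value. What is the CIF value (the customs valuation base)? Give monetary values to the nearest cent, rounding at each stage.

CIF value: SGD 155281.28

Let C be the CIF value. C = EXW price + pre-shipment costs + freight + 0.3% × C
C − 0.3% × C = 143642.73 + 1639.49 + 285.78 + 188.81 + 9058.63
0.997 × C = 154815.44
C = 154815.44 / 0.997 = 155281.28
Insurance premium = 0.3% × 155281.28 = 465.84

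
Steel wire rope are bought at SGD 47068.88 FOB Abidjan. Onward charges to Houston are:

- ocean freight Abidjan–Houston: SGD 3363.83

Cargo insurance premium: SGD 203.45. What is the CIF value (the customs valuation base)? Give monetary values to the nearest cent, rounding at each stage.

CIF = FOB price + freight + insurance
CIF = 47068.88 + 3363.83 + 203.45 = 50636.16

CIF value: SGD 50636.16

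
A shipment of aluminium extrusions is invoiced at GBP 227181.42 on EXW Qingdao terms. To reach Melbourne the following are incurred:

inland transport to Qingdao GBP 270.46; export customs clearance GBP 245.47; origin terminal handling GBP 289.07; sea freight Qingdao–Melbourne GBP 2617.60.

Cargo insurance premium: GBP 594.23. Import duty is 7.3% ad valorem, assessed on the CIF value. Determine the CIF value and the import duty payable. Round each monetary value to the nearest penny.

CIF value: GBP 231198.25; import duty: GBP 16877.47

CIF = EXW price + pre-shipment costs + freight + insurance
CIF = 227181.42 + 270.46 + 245.47 + 289.07 + 2617.60 + 594.23 = 231198.25
Import duty = 231198.25 × 7.3% = 16877.47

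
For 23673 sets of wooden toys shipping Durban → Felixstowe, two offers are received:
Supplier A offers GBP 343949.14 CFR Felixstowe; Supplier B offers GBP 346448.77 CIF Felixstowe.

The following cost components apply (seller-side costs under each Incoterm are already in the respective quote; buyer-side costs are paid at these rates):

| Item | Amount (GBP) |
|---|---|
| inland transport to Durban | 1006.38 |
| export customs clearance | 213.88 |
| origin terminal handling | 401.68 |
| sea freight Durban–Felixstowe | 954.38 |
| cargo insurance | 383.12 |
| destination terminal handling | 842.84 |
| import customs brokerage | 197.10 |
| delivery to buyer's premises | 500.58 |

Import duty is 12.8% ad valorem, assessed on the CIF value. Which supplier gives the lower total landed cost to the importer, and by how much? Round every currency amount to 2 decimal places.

Supplier A is cheaper by GBP 2387.42

Supplier A (CFR):
CIF value = CFR price + insurance = 343949.14 + 383.12 = 344332.26
Import duty = 344332.26 × 12.8% = 44074.53
Buyer bears (A): 383.12 + 842.84 + 197.10 + 500.58 = 1923.64
Landed cost (A) = invoice 343949.14 + 1923.64 + duty 44074.53 = 389947.31
Supplier B (CIF):
The CIF price already equals the CIF value: 346448.77
Import duty = 346448.77 × 12.8% = 44345.44
Buyer bears (B): 842.84 + 197.10 + 500.58 = 1540.52
Landed cost (B) = invoice 346448.77 + 1540.52 + duty 44345.44 = 392334.73
Difference = |389947.31 − 392334.73| = 2387.42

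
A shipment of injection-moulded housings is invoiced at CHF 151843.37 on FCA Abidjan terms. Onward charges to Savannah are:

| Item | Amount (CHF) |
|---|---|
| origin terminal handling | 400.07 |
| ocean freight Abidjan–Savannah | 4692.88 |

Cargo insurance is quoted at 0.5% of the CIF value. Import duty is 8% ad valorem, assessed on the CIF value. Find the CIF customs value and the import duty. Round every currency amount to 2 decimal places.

CIF value: CHF 157724.94; import duty: CHF 12618.00

Let C be the CIF value. C = FCA price + pre-shipment costs + freight + 0.5% × C
C − 0.5% × C = 151843.37 + 400.07 + 4692.88
0.995 × C = 156936.32
C = 156936.32 / 0.995 = 157724.94
Insurance premium = 0.5% × 157724.94 = 788.62
Import duty = 157724.94 × 8% = 12618.00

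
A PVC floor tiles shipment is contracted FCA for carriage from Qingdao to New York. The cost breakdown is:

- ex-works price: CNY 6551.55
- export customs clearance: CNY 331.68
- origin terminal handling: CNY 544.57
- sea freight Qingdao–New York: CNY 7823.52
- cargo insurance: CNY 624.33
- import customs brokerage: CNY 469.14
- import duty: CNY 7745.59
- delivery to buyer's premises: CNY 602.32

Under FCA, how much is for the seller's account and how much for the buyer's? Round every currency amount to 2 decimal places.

FCA: the seller delivers export-cleared goods to the carrier; the buyer bears costs from that point.
Seller's account: goods 6551.55 + export clearance 331.68 = 6883.23
Buyer's account: origin terminal 544.57 + freight 7823.52 + insurance 624.33 + brokerage 469.14 + duty 7745.59 + delivery 602.32 = 17809.47

Seller: CNY 6883.23; buyer: CNY 17809.47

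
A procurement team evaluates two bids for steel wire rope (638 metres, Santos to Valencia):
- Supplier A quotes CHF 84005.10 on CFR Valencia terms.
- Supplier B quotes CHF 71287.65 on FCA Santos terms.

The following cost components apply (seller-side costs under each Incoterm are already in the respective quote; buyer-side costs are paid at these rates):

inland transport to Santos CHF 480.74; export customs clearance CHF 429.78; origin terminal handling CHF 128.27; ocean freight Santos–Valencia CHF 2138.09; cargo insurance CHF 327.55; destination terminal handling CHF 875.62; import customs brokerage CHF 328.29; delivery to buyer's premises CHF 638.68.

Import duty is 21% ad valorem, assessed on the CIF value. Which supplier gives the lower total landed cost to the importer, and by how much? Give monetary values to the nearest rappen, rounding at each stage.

Supplier A (CFR):
CIF value = CFR price + insurance = 84005.10 + 327.55 = 84332.65
Import duty = 84332.65 × 21% = 17709.86
Buyer bears (A): 327.55 + 875.62 + 328.29 + 638.68 = 2170.14
Landed cost (A) = invoice 84005.10 + 2170.14 + duty 17709.86 = 103885.10
Supplier B (FCA):
CIF value = FCA price + origin terminal + freight + insurance = 71287.65 + 128.27 + 2138.09 + 327.55 = 73881.56
Import duty = 73881.56 × 21% = 15515.13
Buyer bears (B): 128.27 + 2138.09 + 327.55 + 875.62 + 328.29 + 638.68 = 4436.50
Landed cost (B) = invoice 71287.65 + 4436.50 + duty 15515.13 = 91239.28
Difference = |103885.10 − 91239.28| = 12645.82

Supplier B is cheaper by CHF 12645.82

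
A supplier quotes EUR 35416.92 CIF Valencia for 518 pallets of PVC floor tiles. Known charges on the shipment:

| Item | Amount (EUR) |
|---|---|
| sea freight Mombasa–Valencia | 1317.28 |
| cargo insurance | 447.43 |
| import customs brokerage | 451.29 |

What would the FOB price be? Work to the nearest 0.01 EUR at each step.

FOB price: EUR 33652.21

Not relevant to the conversion: brokerage — on the buyer under both terms; not part of either seller's price.
From CIF to FOB, the seller no longer bears: freight, insurance.
FOB price = 35416.92 − 1317.28 − 447.43 = 33652.21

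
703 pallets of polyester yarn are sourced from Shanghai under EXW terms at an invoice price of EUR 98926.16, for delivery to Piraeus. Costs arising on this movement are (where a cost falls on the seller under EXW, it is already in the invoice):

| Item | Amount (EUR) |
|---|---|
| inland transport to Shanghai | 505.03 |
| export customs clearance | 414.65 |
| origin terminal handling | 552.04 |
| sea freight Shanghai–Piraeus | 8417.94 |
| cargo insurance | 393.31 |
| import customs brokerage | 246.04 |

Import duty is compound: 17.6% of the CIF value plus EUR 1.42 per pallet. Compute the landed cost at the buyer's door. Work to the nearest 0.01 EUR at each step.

Total landed cost: EUR 129674.24

EXW: the seller makes goods available at their premises; the buyer bears all onward costs.
CIF value = EXW price + inland to port + export clearance + origin terminal + freight + insurance = 98926.16 + 505.03 + 414.65 + 552.04 + 8417.94 + 393.31 = 109209.13
Ad valorem component: 109209.13 × 17.6% = 19220.81
Specific component: 703 × 1.42 = 998.26
Import duty = 19220.81 + 998.26 = 20219.07
Buyer bears: inland to port 505.03 + export clearance 414.65 + origin terminal 552.04 + freight 8417.94 + insurance 393.31 + brokerage 246.04 + duty 20219.07 = 30748.08
Landed cost = invoice 98926.16 + 30748.08 = 129674.24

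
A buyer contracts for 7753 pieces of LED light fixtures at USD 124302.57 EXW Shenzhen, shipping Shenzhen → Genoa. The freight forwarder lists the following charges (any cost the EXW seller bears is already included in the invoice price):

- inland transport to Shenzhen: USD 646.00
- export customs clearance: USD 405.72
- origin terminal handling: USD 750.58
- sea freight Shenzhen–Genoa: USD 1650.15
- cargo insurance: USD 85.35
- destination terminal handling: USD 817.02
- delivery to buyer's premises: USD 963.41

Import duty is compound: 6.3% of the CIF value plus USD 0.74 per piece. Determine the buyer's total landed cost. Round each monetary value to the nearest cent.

EXW: the seller makes goods available at their premises; the buyer bears all onward costs.
CIF value = EXW price + inland to port + export clearance + origin terminal + freight + insurance = 124302.57 + 646.00 + 405.72 + 750.58 + 1650.15 + 85.35 = 127840.37
Ad valorem component: 127840.37 × 6.3% = 8053.94
Specific component: 7753 × 0.74 = 5737.22
Import duty = 8053.94 + 5737.22 = 13791.16
Buyer bears: inland to port 646.00 + export clearance 405.72 + origin terminal 750.58 + freight 1650.15 + insurance 85.35 + destination terminal 817.02 + delivery 963.41 + duty 13791.16 = 19109.39
Landed cost = invoice 124302.57 + 19109.39 = 143411.96

Total landed cost: USD 143411.96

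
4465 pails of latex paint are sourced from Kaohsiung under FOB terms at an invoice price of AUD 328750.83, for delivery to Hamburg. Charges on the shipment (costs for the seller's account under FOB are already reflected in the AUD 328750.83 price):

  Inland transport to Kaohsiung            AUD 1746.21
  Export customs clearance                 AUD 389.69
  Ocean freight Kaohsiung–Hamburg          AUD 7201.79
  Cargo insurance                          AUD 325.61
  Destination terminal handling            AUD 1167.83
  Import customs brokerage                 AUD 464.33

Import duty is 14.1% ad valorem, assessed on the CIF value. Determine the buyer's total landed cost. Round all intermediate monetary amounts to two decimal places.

FOB: the seller bears costs until goods are on board at the origin port; the buyer bears freight, insurance and all costs thereafter.
Already in the invoice (seller's account under FOB): inland to port, export clearance — exclude.
CIF value = FOB price + freight + insurance = 328750.83 + 7201.79 + 325.61 = 336278.23
Import duty = 336278.23 × 14.1% = 47415.23
Buyer bears: freight 7201.79 + insurance 325.61 + destination terminal 1167.83 + brokerage 464.33 + duty 47415.23 = 56574.79
Landed cost = invoice 328750.83 + 56574.79 = 385325.62

Total landed cost: AUD 385325.62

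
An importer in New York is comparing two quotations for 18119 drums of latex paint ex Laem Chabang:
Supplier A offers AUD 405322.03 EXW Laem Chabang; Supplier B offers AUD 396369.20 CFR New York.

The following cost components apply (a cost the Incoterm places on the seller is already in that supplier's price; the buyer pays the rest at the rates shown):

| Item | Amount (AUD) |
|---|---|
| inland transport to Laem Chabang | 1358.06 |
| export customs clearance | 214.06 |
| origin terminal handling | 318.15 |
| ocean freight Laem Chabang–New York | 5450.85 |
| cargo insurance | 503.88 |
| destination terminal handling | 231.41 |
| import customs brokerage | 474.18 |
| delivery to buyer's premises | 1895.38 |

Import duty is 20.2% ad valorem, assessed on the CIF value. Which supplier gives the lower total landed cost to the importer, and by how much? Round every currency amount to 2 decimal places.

Supplier B is cheaper by AUD 19585.33

Supplier A (EXW):
CIF value = EXW price + inland to port + export clearance + origin terminal + freight + insurance = 405322.03 + 1358.06 + 214.06 + 318.15 + 5450.85 + 503.88 = 413167.03
Import duty = 413167.03 × 20.2% = 83459.74
Buyer bears (A): 1358.06 + 214.06 + 318.15 + 5450.85 + 503.88 + 231.41 + 474.18 + 1895.38 = 10445.97
Landed cost (A) = invoice 405322.03 + 10445.97 + duty 83459.74 = 499227.74
Supplier B (CFR):
CIF value = CFR price + insurance = 396369.20 + 503.88 = 396873.08
Import duty = 396873.08 × 20.2% = 80168.36
Buyer bears (B): 503.88 + 231.41 + 474.18 + 1895.38 = 3104.85
Landed cost (B) = invoice 396369.20 + 3104.85 + duty 80168.36 = 479642.41
Difference = |499227.74 − 479642.41| = 19585.33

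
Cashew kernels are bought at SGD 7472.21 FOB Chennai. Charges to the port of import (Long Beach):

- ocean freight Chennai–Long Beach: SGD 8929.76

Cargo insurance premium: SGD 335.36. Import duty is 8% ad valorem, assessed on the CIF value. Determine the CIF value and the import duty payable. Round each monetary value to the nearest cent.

CIF value: SGD 16737.33; import duty: SGD 1338.99

CIF = FOB price + freight + insurance
CIF = 7472.21 + 8929.76 + 335.36 = 16737.33
Import duty = 16737.33 × 8% = 1338.99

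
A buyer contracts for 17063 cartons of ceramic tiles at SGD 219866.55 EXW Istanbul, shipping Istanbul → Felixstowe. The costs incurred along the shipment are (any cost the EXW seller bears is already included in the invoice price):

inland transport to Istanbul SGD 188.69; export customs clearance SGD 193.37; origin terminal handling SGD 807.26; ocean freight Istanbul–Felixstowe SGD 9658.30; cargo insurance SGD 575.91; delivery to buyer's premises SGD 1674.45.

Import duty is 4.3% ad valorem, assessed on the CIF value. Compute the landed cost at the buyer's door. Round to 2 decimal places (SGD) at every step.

EXW: the seller makes goods available at their premises; the buyer bears all onward costs.
CIF value = EXW price + inland to port + export clearance + origin terminal + freight + insurance = 219866.55 + 188.69 + 193.37 + 807.26 + 9658.30 + 575.91 = 231290.08
Import duty = 231290.08 × 4.3% = 9945.47
Buyer bears: inland to port 188.69 + export clearance 193.37 + origin terminal 807.26 + freight 9658.30 + insurance 575.91 + delivery 1674.45 + duty 9945.47 = 23043.45
Landed cost = invoice 219866.55 + 23043.45 = 242910.00

Total landed cost: SGD 242910.00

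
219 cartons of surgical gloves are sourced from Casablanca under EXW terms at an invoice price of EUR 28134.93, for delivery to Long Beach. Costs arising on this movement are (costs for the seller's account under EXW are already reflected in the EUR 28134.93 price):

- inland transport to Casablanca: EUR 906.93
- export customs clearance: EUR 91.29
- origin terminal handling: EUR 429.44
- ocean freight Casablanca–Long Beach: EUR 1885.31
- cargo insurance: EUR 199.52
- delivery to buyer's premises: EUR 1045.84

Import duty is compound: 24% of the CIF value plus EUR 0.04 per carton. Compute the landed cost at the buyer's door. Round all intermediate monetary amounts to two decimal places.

EXW: the seller makes goods available at their premises; the buyer bears all onward costs.
CIF value = EXW price + inland to port + export clearance + origin terminal + freight + insurance = 28134.93 + 906.93 + 91.29 + 429.44 + 1885.31 + 199.52 = 31647.42
Ad valorem component: 31647.42 × 24% = 7595.38
Specific component: 219 × 0.04 = 8.76
Import duty = 7595.38 + 8.76 = 7604.14
Buyer bears: inland to port 906.93 + export clearance 91.29 + origin terminal 429.44 + freight 1885.31 + insurance 199.52 + delivery 1045.84 + duty 7604.14 = 12162.47
Landed cost = invoice 28134.93 + 12162.47 = 40297.40

Total landed cost: EUR 40297.40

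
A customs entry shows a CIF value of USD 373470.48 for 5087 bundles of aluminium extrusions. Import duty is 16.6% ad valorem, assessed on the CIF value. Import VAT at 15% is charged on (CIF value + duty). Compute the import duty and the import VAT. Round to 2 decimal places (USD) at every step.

Import duty: USD 61996.10; import VAT: USD 65319.99

Import duty = 373470.48 × 16.6% = 61996.10
VAT base = CIF + duty = 373470.48 + 61996.10 = 435466.58
Import VAT = 435466.58 × 15% = 65319.99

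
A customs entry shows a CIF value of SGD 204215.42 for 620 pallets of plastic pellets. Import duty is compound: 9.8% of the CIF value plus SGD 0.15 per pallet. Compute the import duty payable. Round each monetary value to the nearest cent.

Ad valorem component: 204215.42 × 9.8% = 20013.11
Specific component: 620 × 0.15 = 93.00
Import duty = 20013.11 + 93.00 = 20106.11

Import duty: SGD 20106.11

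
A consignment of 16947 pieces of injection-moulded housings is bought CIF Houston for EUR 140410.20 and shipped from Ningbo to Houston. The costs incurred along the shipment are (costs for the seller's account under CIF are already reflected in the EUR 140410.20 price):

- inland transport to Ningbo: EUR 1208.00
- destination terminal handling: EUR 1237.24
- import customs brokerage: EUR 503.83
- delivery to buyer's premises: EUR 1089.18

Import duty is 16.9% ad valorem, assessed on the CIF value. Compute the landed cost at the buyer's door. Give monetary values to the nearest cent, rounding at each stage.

CIF: the seller pays costs through ocean freight and marine insurance to the destination port.
Already in the invoice (seller's account under CIF): inland to port — exclude.
The CIF price already equals the CIF value: 140410.20
Import duty = 140410.20 × 16.9% = 23729.32
Buyer bears: destination terminal 1237.24 + brokerage 503.83 + delivery 1089.18 + duty 23729.32 = 26559.57
Landed cost = invoice 140410.20 + 26559.57 = 166969.77

Total landed cost: EUR 166969.77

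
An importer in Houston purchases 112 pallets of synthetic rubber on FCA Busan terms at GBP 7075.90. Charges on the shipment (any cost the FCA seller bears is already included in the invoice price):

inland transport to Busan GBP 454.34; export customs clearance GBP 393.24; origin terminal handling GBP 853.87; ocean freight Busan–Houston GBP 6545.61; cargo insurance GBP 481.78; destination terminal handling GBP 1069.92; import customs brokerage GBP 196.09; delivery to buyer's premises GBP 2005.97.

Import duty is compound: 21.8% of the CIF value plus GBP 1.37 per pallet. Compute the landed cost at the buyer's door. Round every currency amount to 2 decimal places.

Total landed cost: GBP 21643.24

FCA: the seller delivers export-cleared goods to the carrier; the buyer bears costs from that point.
Already in the invoice (seller's account under FCA): inland to port, export clearance — exclude.
CIF value = FCA price + origin terminal + freight + insurance = 7075.90 + 853.87 + 6545.61 + 481.78 = 14957.16
Ad valorem component: 14957.16 × 21.8% = 3260.66
Specific component: 112 × 1.37 = 153.44
Import duty = 3260.66 + 153.44 = 3414.10
Buyer bears: origin terminal 853.87 + freight 6545.61 + insurance 481.78 + destination terminal 1069.92 + brokerage 196.09 + delivery 2005.97 + duty 3414.10 = 14567.34
Landed cost = invoice 7075.90 + 14567.34 = 21643.24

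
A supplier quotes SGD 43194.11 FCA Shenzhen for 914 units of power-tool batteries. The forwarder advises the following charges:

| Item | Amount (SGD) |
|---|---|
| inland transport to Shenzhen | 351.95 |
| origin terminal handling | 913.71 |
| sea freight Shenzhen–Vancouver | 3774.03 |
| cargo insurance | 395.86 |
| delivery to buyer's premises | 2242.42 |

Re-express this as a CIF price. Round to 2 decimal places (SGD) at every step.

CIF price: SGD 48277.71

Not relevant to the conversion: inland to port — on the seller under both FCA and CIF; already in the FCA price and stays in the CIF price. delivery — on the buyer under both terms; not part of either seller's price.
From FCA to CIF, the seller additionally bears: origin terminal, freight, insurance.
CIF price = 43194.11 + 913.71 + 3774.03 + 395.86 = 48277.71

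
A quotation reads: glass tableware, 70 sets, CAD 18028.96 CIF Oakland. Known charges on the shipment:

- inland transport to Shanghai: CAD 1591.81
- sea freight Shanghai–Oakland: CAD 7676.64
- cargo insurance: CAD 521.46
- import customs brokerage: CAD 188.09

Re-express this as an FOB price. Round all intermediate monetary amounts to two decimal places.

Not relevant to the conversion: inland to port — on the seller under both CIF and FOB; already in the CIF price and stays in the FOB price. brokerage — on the buyer under both terms; not part of either seller's price.
From CIF to FOB, the seller no longer bears: freight, insurance.
FOB price = 18028.96 − 7676.64 − 521.46 = 9830.86

FOB price: CAD 9830.86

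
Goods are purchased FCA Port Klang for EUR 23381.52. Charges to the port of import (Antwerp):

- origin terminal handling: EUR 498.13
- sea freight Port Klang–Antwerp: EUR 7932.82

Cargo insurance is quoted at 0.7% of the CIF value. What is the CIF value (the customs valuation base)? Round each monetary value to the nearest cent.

Let C be the CIF value. C = FCA price + pre-shipment costs + freight + 0.7% × C
C − 0.7% × C = 23381.52 + 498.13 + 7932.82
0.993 × C = 31812.47
C = 31812.47 / 0.993 = 32036.73
Insurance premium = 0.7% × 32036.73 = 224.26

CIF value: EUR 32036.73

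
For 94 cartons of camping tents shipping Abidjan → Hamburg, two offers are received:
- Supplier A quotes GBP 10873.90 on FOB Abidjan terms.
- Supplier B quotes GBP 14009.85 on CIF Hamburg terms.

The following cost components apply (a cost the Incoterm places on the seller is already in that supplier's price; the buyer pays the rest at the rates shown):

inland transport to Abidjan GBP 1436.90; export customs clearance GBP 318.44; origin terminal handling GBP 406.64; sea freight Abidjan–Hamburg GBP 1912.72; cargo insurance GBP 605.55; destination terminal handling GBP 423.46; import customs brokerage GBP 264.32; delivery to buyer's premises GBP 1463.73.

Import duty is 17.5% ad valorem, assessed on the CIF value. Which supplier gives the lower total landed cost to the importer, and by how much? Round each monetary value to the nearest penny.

Supplier A is cheaper by GBP 725.77

Supplier A (FOB):
CIF value = FOB price + freight + insurance = 10873.90 + 1912.72 + 605.55 = 13392.17
Import duty = 13392.17 × 17.5% = 2343.63
Buyer bears (A): 1912.72 + 605.55 + 423.46 + 264.32 + 1463.73 = 4669.78
Landed cost (A) = invoice 10873.90 + 4669.78 + duty 2343.63 = 17887.31
Supplier B (CIF):
The CIF price already equals the CIF value: 14009.85
Import duty = 14009.85 × 17.5% = 2451.72
Buyer bears (B): 423.46 + 264.32 + 1463.73 = 2151.51
Landed cost (B) = invoice 14009.85 + 2151.51 + duty 2451.72 = 18613.08
Difference = |17887.31 − 18613.08| = 725.77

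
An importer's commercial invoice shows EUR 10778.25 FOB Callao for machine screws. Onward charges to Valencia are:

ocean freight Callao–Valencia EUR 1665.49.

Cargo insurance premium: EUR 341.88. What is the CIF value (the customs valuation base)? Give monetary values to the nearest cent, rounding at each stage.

CIF value: EUR 12785.62

CIF = FOB price + freight + insurance
CIF = 10778.25 + 1665.49 + 341.88 = 12785.62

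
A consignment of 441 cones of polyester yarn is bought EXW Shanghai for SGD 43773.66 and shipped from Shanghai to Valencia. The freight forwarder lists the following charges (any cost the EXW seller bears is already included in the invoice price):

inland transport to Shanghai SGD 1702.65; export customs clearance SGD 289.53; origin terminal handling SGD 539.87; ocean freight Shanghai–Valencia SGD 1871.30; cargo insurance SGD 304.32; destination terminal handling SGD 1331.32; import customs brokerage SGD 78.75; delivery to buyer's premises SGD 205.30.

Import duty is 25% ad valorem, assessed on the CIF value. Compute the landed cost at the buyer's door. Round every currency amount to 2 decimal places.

Total landed cost: SGD 62217.03

EXW: the seller makes goods available at their premises; the buyer bears all onward costs.
CIF value = EXW price + inland to port + export clearance + origin terminal + freight + insurance = 43773.66 + 1702.65 + 289.53 + 539.87 + 1871.30 + 304.32 = 48481.33
Import duty = 48481.33 × 25% = 12120.33
Buyer bears: inland to port 1702.65 + export clearance 289.53 + origin terminal 539.87 + freight 1871.30 + insurance 304.32 + destination terminal 1331.32 + brokerage 78.75 + delivery 205.30 + duty 12120.33 = 18443.37
Landed cost = invoice 43773.66 + 18443.37 = 62217.03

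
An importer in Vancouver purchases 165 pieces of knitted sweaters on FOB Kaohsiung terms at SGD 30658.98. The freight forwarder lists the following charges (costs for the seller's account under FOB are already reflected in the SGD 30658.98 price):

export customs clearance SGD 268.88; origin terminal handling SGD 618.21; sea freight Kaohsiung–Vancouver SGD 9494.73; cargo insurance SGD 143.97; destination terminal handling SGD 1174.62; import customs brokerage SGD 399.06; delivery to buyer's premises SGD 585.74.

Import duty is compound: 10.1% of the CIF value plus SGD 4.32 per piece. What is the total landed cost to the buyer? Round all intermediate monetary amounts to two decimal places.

FOB: the seller bears costs until goods are on board at the origin port; the buyer bears freight, insurance and all costs thereafter.
Already in the invoice (seller's account under FOB): export clearance, origin terminal — exclude.
CIF value = FOB price + freight + insurance = 30658.98 + 9494.73 + 143.97 = 40297.68
Ad valorem component: 40297.68 × 10.1% = 4070.07
Specific component: 165 × 4.32 = 712.80
Import duty = 4070.07 + 712.80 = 4782.87
Buyer bears: freight 9494.73 + insurance 143.97 + destination terminal 1174.62 + brokerage 399.06 + delivery 585.74 + duty 4782.87 = 16580.99
Landed cost = invoice 30658.98 + 16580.99 = 47239.97

Total landed cost: SGD 47239.97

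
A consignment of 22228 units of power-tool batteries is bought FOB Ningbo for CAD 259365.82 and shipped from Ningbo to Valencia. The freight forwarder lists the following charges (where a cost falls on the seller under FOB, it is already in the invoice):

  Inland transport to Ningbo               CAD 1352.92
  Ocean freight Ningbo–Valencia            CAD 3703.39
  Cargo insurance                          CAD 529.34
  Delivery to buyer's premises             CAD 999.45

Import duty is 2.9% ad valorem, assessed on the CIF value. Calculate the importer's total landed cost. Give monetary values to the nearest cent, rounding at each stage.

Total landed cost: CAD 272242.36

FOB: the seller bears costs until goods are on board at the origin port; the buyer bears freight, insurance and all costs thereafter.
Already in the invoice (seller's account under FOB): inland to port — exclude.
CIF value = FOB price + freight + insurance = 259365.82 + 3703.39 + 529.34 = 263598.55
Import duty = 263598.55 × 2.9% = 7644.36
Buyer bears: freight 3703.39 + insurance 529.34 + delivery 999.45 + duty 7644.36 = 12876.54
Landed cost = invoice 259365.82 + 12876.54 = 272242.36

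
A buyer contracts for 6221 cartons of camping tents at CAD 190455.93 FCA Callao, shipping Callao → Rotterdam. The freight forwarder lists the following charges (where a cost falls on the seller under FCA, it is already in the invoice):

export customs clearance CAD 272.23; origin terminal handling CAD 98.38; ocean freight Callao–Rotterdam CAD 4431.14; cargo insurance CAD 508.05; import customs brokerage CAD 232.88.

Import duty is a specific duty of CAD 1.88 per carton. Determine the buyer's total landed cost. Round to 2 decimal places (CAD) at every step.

Total landed cost: CAD 207421.86

FCA: the seller delivers export-cleared goods to the carrier; the buyer bears costs from that point.
Already in the invoice (seller's account under FCA): export clearance — exclude.
CIF value = FCA price + origin terminal + freight + insurance = 190455.93 + 98.38 + 4431.14 + 508.05 = 195493.50
Import duty = 6221 × 1.88 = 11695.48
Buyer bears: origin terminal 98.38 + freight 4431.14 + insurance 508.05 + brokerage 232.88 + duty 11695.48 = 16965.93
Landed cost = invoice 190455.93 + 16965.93 = 207421.86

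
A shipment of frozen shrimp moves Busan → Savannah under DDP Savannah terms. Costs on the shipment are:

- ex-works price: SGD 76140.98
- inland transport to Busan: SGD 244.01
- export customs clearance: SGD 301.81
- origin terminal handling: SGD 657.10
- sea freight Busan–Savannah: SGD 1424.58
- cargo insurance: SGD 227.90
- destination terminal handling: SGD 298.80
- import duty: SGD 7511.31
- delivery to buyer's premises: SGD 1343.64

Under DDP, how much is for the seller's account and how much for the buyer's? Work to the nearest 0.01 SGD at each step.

DDP: the seller bears all costs including import duty.
Seller's account: goods 76140.98 + inland to port 244.01 + export clearance 301.81 + origin terminal 657.10 + freight 1424.58 + insurance 227.90 + destination terminal 298.80 + duty 7511.31 + delivery 1343.64 = 88150.13
Buyer's account: 0.00

Seller: SGD 88150.13; buyer: SGD 0.00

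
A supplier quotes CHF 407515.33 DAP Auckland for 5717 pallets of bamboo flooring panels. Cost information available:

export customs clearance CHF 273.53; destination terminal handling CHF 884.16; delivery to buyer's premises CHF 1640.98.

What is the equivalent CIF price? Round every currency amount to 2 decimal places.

CIF price: CHF 404990.19

Not relevant to the conversion: export clearance — on the seller under both DAP and CIF; already in the DAP price and stays in the CIF price.
From DAP to CIF, the seller no longer bears: destination terminal, delivery.
CIF price = 407515.33 − 884.16 − 1640.98 = 404990.19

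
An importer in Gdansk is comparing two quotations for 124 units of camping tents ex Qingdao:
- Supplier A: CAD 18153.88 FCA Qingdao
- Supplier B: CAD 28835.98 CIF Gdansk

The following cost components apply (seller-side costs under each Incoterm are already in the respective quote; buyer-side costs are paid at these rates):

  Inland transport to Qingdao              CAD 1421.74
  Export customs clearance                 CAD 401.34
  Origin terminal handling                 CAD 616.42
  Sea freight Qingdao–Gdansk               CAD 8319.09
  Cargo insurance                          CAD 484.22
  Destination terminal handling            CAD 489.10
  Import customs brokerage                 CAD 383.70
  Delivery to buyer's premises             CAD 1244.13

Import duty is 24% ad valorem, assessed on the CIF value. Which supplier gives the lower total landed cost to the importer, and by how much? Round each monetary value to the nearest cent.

Supplier A is cheaper by CAD 1565.34

Supplier A (FCA):
CIF value = FCA price + origin terminal + freight + insurance = 18153.88 + 616.42 + 8319.09 + 484.22 = 27573.61
Import duty = 27573.61 × 24% = 6617.67
Buyer bears (A): 616.42 + 8319.09 + 484.22 + 489.10 + 383.70 + 1244.13 = 11536.66
Landed cost (A) = invoice 18153.88 + 11536.66 + duty 6617.67 = 36308.21
Supplier B (CIF):
The CIF price already equals the CIF value: 28835.98
Import duty = 28835.98 × 24% = 6920.64
Buyer bears (B): 489.10 + 383.70 + 1244.13 = 2116.93
Landed cost (B) = invoice 28835.98 + 2116.93 + duty 6920.64 = 37873.55
Difference = |36308.21 − 37873.55| = 1565.34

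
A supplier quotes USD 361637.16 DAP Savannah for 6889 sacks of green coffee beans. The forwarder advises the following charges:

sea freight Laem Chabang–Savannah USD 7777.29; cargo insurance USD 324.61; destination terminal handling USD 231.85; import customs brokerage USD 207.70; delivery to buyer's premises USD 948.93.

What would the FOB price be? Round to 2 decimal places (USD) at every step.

FOB price: USD 352354.48

Not relevant to the conversion: brokerage — on the buyer under both terms; not part of either seller's price.
From DAP to FOB, the seller no longer bears: freight, insurance, destination terminal, delivery.
FOB price = 361637.16 − 7777.29 − 324.61 − 231.85 − 948.93 = 352354.48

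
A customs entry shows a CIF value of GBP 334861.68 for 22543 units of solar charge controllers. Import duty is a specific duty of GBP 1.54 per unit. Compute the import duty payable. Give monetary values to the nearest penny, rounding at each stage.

Import duty = 22543 × 1.54 = 34716.22

Import duty: GBP 34716.22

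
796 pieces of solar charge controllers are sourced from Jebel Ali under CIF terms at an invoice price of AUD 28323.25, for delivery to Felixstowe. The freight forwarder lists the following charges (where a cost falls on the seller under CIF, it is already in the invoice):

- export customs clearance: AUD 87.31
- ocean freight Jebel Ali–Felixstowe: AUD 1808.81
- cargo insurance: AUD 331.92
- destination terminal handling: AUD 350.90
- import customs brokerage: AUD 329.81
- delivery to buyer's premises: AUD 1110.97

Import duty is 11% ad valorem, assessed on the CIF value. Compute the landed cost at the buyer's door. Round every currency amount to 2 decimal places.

CIF: the seller pays costs through ocean freight and marine insurance to the destination port.
Already in the invoice (seller's account under CIF): export clearance, freight, insurance — exclude.
The CIF price already equals the CIF value: 28323.25
Import duty = 28323.25 × 11% = 3115.56
Buyer bears: destination terminal 350.90 + brokerage 329.81 + delivery 1110.97 + duty 3115.56 = 4907.24
Landed cost = invoice 28323.25 + 4907.24 = 33230.49

Total landed cost: AUD 33230.49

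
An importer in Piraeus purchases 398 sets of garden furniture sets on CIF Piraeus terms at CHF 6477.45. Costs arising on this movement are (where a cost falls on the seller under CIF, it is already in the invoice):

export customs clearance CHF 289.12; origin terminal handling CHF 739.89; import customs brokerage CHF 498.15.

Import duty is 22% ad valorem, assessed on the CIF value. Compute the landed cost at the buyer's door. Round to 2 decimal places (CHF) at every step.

CIF: the seller pays costs through ocean freight and marine insurance to the destination port.
Already in the invoice (seller's account under CIF): export clearance, origin terminal — exclude.
The CIF price already equals the CIF value: 6477.45
Import duty = 6477.45 × 22% = 1425.04
Buyer bears: brokerage 498.15 + duty 1425.04 = 1923.19
Landed cost = invoice 6477.45 + 1923.19 = 8400.64

Total landed cost: CHF 8400.64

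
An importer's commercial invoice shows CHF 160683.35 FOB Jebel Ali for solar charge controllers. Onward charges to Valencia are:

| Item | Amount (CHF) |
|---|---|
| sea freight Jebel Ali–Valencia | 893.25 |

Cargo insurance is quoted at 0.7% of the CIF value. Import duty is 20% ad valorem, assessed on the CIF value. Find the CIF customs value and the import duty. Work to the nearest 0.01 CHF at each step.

Let C be the CIF value. C = FOB price + freight + 0.7% × C
C − 0.7% × C = 160683.35 + 893.25
0.993 × C = 161576.60
C = 161576.60 / 0.993 = 162715.61
Insurance premium = 0.7% × 162715.61 = 1139.01
Import duty = 162715.61 × 20% = 32543.12

CIF value: CHF 162715.61; import duty: CHF 32543.12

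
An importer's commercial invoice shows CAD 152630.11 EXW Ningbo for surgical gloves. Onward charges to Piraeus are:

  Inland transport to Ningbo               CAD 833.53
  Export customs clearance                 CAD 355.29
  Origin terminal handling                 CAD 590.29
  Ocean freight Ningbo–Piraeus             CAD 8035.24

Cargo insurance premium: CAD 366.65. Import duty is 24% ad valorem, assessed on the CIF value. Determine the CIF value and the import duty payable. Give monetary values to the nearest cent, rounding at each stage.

CIF value: CAD 162811.11; import duty: CAD 39074.67

CIF = EXW price + pre-shipment costs + freight + insurance
CIF = 152630.11 + 833.53 + 355.29 + 590.29 + 8035.24 + 366.65 = 162811.11
Import duty = 162811.11 × 24% = 39074.67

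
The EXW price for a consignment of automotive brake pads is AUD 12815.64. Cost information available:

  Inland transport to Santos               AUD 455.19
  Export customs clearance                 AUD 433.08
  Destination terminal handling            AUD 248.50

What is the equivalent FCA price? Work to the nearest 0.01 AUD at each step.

Not relevant to the conversion: destination terminal — on the buyer under both terms; not part of either seller's price.
From EXW to FCA, the seller additionally bears: inland to port, export clearance.
FCA price = 12815.64 + 455.19 + 433.08 = 13703.91

FCA price: AUD 13703.91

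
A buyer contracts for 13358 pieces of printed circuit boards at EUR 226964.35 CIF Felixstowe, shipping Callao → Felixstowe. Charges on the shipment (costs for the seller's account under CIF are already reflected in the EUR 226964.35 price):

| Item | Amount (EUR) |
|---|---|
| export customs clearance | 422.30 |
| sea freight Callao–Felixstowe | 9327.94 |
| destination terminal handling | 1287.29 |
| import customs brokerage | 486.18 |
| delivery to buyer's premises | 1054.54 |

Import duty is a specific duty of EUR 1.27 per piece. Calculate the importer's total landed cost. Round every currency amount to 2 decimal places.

Total landed cost: EUR 246757.02

CIF: the seller pays costs through ocean freight and marine insurance to the destination port.
Already in the invoice (seller's account under CIF): export clearance, freight — exclude.
The CIF price already equals the CIF value: 226964.35
Import duty = 13358 × 1.27 = 16964.66
Buyer bears: destination terminal 1287.29 + brokerage 486.18 + delivery 1054.54 + duty 16964.66 = 19792.67
Landed cost = invoice 226964.35 + 19792.67 = 246757.02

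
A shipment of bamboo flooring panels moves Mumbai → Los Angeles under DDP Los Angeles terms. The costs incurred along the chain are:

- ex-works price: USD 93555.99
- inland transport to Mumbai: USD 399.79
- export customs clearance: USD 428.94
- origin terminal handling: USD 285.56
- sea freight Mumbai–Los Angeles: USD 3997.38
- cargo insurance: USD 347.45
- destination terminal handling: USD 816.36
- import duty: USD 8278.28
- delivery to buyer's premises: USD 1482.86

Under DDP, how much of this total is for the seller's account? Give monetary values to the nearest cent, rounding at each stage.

DDP: the seller bears all costs including import duty.
Seller's account: goods 93555.99 + inland to port 399.79 + export clearance 428.94 + origin terminal 285.56 + freight 3997.38 + insurance 347.45 + destination terminal 816.36 + duty 8278.28 + delivery 1482.86 = 109592.61
Buyer's account: 0.00

Seller's account: USD 109592.61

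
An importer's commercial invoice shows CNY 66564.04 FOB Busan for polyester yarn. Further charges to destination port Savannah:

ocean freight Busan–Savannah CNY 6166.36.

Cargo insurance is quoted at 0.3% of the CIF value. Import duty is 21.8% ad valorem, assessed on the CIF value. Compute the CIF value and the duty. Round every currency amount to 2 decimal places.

Let C be the CIF value. C = FOB price + freight + 0.3% × C
C − 0.3% × C = 66564.04 + 6166.36
0.997 × C = 72730.40
C = 72730.40 / 0.997 = 72949.25
Insurance premium = 0.3% × 72949.25 = 218.85
Import duty = 72949.25 × 21.8% = 15902.94

CIF value: CNY 72949.25; import duty: CNY 15902.94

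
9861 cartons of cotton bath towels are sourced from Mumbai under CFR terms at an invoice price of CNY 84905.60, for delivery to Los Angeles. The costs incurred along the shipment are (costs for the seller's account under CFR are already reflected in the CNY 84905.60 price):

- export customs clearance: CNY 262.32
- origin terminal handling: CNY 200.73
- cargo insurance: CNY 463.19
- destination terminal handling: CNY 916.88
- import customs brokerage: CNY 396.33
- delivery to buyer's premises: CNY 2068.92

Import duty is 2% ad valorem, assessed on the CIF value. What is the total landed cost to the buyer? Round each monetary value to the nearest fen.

Total landed cost: CNY 90458.30

CFR: the seller pays costs through ocean freight to the destination port, but not insurance.
Already in the invoice (seller's account under CFR): export clearance, origin terminal — exclude.
CIF value = CFR price + insurance = 84905.60 + 463.19 = 85368.79
Import duty = 85368.79 × 2% = 1707.38
Buyer bears: insurance 463.19 + destination terminal 916.88 + brokerage 396.33 + delivery 2068.92 + duty 1707.38 = 5552.70
Landed cost = invoice 84905.60 + 5552.70 = 90458.30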